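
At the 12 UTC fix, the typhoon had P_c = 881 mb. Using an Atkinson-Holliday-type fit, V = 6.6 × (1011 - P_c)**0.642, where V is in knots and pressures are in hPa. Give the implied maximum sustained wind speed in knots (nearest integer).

ΔP = 1011 − 881 = 130 mb.
130^0.642 ≈ 22.759.
V ≈ 6.6 × 22.759 ≈ 150.2 kt.

150 kt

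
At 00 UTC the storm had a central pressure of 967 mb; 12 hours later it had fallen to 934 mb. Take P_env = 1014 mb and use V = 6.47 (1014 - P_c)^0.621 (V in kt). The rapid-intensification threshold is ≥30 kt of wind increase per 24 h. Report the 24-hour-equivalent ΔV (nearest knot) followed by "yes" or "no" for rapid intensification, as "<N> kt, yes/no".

55 kt, yes

V₁: ΔP = 47, V ≈ 6.47 × 47^0.621 ≈ 70.68 kt.
V₂: ΔP = 80, V ≈ 6.47 × 80^0.621 ≈ 98.34 kt.
ΔV over 12 h = 27.66 kt → 24 h equivalent = 27.66 × 24/12 ≈ 55.32 kt.
55 kt ≥ 30 kt ⇒ rapid intensification.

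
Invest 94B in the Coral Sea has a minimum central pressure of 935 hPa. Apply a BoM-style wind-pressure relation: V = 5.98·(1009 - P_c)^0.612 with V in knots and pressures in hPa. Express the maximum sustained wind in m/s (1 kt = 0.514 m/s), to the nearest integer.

ΔP = 1009 − 935 = 74 hPa.
V ≈ 5.98 × 74^0.612 = 5.98 × 13.931 ≈ 83.305 kt.
83.305 × 0.514 ≈ 42.82 m/s → 43 m/s.

43 m/s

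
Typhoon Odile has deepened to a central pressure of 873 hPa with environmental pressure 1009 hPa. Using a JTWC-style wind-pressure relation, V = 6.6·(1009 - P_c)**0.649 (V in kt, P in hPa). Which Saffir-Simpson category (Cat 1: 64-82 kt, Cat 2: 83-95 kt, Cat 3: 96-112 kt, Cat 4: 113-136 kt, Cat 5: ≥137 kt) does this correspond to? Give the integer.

5

ΔP = 1009 − 873 = 136 hPa.
V ≈ 6.6 × 136^0.649 = 6.6 × 24.25 ≈ 160 kt.
160 kt falls in the Category 5 band.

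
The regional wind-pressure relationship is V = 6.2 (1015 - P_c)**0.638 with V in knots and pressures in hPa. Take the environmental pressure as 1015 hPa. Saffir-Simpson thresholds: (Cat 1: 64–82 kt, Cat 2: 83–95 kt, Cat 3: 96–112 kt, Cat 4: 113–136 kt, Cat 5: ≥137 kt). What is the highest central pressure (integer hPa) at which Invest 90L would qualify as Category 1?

Category 1 begins at V = 64 kt.
Required ΔP = (64/6.2)^(1/0.638) = 10.323^1.567 ≈ 38.82 hPa.
P_c ≤ 1015 − 38.82 = 976.18, so the highest integer P_c is 976 hPa.

976 hPa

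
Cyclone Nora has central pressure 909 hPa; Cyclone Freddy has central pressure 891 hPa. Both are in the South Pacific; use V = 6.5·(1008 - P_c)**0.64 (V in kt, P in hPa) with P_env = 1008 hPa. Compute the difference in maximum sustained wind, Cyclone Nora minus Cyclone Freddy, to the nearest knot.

-14 kt

Cyclone Nora: ΔP = 99; V ≈ 6.5 × 99^0.64 ≈ 123.06 kt.
Cyclone Freddy: ΔP = 117; V ≈ 6.5 × 117^0.64 ≈ 136.95 kt.
Difference ≈ 123.06 − 136.95 = -13.89 → -14 kt.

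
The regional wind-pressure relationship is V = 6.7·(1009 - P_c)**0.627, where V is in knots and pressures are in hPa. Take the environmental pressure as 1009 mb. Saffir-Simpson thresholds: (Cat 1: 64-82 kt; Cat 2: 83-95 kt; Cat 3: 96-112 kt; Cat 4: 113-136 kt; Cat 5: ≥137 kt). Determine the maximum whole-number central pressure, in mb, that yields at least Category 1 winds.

972 mb

Category 1 begins at V = 64 kt.
Required ΔP = (64/6.7)^(1/0.627) = 9.552^1.595 ≈ 36.57 mb.
P_c ≤ 1009 − 36.57 = 972.43, so the highest integer P_c is 972 mb.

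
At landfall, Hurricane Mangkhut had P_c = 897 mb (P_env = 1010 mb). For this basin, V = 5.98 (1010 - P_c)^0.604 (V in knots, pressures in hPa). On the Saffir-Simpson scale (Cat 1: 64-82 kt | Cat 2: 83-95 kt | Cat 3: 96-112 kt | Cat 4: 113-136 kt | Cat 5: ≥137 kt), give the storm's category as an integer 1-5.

ΔP = 1010 − 897 = 113 mb.
V ≈ 5.98 × 113^0.604 = 5.98 × 17.38 ≈ 104 kt.
104 kt falls in the Category 3 band.

3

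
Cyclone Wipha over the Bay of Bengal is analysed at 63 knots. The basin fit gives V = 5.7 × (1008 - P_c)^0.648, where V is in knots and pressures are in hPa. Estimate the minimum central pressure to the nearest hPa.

ΔP = (V / 5.7)^(1/0.648) = (63/5.7)^1.543.
63/5.7 = 11.053; 11.053^1.543 ≈ 40.76 hPa.
P_c = 1008 − 40.76 = 967.24 ≈ 967 hPa.

967 hPa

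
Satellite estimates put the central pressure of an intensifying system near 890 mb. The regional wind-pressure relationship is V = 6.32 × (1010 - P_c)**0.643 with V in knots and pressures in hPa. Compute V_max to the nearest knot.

ΔP = 1010 − 890 = 120 mb.
120^0.643 ≈ 21.723.
V ≈ 6.32 × 21.723 ≈ 137.3 kt.

137 kt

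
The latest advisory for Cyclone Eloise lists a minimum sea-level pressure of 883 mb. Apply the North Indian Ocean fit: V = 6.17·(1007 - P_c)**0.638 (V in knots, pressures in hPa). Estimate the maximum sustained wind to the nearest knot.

134 kt

ΔP = 1007 − 883 = 124 mb.
124^0.638 ≈ 21.657.
V ≈ 6.17 × 21.657 ≈ 133.6 kt.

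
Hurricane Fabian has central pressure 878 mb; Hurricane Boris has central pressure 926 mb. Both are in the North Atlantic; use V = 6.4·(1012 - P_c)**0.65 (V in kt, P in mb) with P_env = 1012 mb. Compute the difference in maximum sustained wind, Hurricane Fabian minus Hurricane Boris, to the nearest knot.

39 kt

Hurricane Fabian: ΔP = 134; V ≈ 6.4 × 134^0.65 ≈ 154.45 kt.
Hurricane Boris: ΔP = 86; V ≈ 6.4 × 86^0.65 ≈ 115.77 kt.
Difference ≈ 154.45 − 115.77 = 38.68 → 39 kt.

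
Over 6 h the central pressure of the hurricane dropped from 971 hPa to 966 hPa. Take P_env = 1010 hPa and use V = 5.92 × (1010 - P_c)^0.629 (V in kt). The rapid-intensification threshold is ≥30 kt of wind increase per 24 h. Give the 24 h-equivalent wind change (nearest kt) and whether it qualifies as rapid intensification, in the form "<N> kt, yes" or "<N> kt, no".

19 kt, no

V₁: ΔP = 39, V ≈ 5.92 × 39^0.629 ≈ 59.31 kt.
V₂: ΔP = 44, V ≈ 5.92 × 44^0.629 ≈ 63.98 kt.
ΔV over 6 h = 4.67 kt → 24 h equivalent = 4.67 × 24/6 ≈ 18.68 kt.
19 kt < 30 kt ⇒ not rapid intensification.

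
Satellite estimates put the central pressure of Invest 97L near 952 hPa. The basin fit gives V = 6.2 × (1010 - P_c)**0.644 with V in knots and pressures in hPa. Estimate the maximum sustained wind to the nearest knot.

ΔP = 1010 − 952 = 58 hPa.
58^0.644 ≈ 13.666.
V ≈ 6.2 × 13.666 ≈ 84.7 kt.

85 kt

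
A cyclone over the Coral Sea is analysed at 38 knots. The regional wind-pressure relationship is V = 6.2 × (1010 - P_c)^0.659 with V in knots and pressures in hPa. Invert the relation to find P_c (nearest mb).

ΔP = (V / 6.2)^(1/0.659) = (38/6.2)^1.517.
38/6.2 = 6.129; 6.129^1.517 ≈ 15.66 mb.
P_c = 1010 − 15.66 = 994.34 ≈ 994 mb.

994 mb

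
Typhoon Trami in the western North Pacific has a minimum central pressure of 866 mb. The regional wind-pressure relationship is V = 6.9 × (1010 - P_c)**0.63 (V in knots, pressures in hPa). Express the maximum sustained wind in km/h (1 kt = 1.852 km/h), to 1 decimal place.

292.6 km/h

ΔP = 1010 − 866 = 144 mb.
V ≈ 6.9 × 144^0.63 = 6.9 × 22.896 ≈ 157.986 kt.
157.986 × 1.852 ≈ 292.59 km/h → 292.6 km/h.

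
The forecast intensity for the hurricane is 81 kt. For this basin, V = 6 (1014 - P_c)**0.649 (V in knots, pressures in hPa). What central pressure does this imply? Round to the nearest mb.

959 mb

ΔP = (V / 6)^(1/0.649) = (81/6)^1.541.
81/6 = 13.500; 13.500^1.541 ≈ 55.16 mb.
P_c = 1014 − 55.16 = 958.84 ≈ 959 mb.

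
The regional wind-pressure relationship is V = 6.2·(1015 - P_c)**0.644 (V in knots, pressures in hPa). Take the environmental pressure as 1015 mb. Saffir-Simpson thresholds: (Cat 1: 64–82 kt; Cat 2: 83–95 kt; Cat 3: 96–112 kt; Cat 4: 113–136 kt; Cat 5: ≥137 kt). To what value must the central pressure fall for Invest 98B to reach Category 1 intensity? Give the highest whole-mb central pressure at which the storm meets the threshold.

Category 1 begins at V = 64 kt.
Required ΔP = (64/6.2)^(1/0.644) = 10.323^1.553 ≈ 37.52 mb.
P_c ≤ 1015 − 37.52 = 977.48, so the highest integer P_c is 977 mb.

977 mb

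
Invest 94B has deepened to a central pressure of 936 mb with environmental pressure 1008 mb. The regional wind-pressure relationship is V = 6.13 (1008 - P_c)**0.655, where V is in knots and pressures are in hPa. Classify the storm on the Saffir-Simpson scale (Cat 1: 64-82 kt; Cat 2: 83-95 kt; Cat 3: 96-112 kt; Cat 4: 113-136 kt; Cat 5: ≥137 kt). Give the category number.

3

ΔP = 1008 − 936 = 72 mb.
V ≈ 6.13 × 72^0.655 = 6.13 × 16.46 ≈ 101 kt.
101 kt falls in the Category 3 band.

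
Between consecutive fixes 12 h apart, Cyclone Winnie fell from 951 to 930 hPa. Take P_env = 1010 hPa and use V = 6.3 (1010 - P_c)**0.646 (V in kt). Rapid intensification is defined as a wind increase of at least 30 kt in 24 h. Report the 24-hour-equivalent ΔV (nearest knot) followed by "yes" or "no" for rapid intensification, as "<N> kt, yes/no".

38 kt, yes

V₁: ΔP = 59, V ≈ 6.3 × 59^0.646 ≈ 87.76 kt.
V₂: ΔP = 80, V ≈ 6.3 × 80^0.646 ≈ 106.84 kt.
ΔV over 12 h = 19.08 kt → 24 h equivalent = 19.08 × 24/12 ≈ 38.16 kt.
38 kt ≥ 30 kt ⇒ rapid intensification.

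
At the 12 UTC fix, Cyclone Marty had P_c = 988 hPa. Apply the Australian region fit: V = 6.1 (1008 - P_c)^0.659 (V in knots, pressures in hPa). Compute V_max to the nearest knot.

ΔP = 1008 − 988 = 20 hPa.
20^0.659 ≈ 7.201.
V ≈ 6.1 × 7.201 ≈ 43.9 kt.

44 kt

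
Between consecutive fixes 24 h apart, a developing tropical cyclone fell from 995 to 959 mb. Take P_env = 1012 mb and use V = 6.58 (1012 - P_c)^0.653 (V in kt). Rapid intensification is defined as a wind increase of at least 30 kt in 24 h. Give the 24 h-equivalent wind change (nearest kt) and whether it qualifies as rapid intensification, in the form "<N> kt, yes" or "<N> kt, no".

V₁: ΔP = 17, V ≈ 6.58 × 17^0.653 ≈ 41.85 kt.
V₂: ΔP = 53, V ≈ 6.58 × 53^0.653 ≈ 87.94 kt.
ΔV over 24 h = 46.09 kt → 24 h equivalent = 46.09 × 24/24 ≈ 46.09 kt.
46 kt ≥ 30 kt ⇒ rapid intensification.

46 kt, yes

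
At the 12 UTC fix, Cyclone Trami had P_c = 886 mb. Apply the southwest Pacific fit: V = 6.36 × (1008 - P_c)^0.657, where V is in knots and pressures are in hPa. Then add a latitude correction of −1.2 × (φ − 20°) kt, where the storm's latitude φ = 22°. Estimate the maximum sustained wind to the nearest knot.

147 kt

ΔP = 1008 − 886 = 122 mb.
122^0.657 ≈ 23.482.
V ≈ 6.36 × 23.482 ≈ 149.3 kt.
Latitude correction: −1.2 × (22 − 20) = -2.4 kt.
Corrected V ≈ 146.9 kt → 147 kt.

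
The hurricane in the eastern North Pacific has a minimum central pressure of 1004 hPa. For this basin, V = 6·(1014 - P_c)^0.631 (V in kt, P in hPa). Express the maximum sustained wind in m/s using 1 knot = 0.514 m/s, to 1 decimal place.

ΔP = 1014 − 1004 = 10 hPa.
V ≈ 6 × 10^0.631 = 6 × 4.276 ≈ 25.654 kt.
25.654 × 0.514 ≈ 13.19 m/s → 13.2 m/s.

13.2 m/s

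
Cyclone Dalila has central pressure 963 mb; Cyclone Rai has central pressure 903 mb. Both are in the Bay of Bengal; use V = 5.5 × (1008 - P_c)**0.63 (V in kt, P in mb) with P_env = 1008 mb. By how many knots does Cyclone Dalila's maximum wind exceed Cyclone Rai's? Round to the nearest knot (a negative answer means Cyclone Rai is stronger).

Cyclone Dalila: ΔP = 45; V ≈ 5.5 × 45^0.63 ≈ 60.52 kt.
Cyclone Rai: ΔP = 105; V ≈ 5.5 × 105^0.63 ≈ 103.21 kt.
Difference ≈ 60.52 − 103.21 = -42.69 → -43 kt.

-43 kt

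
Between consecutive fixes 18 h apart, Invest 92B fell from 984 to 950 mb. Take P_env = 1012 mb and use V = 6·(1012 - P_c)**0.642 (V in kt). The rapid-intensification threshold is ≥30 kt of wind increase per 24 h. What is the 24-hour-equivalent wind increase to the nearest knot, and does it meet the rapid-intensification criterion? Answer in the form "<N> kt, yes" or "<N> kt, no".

V₁: ΔP = 28, V ≈ 6 × 28^0.642 ≈ 50.96 kt.
V₂: ΔP = 62, V ≈ 6 × 62^0.642 ≈ 84.89 kt.
ΔV over 18 h = 33.93 kt → 24 h equivalent = 33.93 × 24/18 ≈ 45.24 kt.
45 kt ≥ 30 kt ⇒ rapid intensification.

45 kt, yes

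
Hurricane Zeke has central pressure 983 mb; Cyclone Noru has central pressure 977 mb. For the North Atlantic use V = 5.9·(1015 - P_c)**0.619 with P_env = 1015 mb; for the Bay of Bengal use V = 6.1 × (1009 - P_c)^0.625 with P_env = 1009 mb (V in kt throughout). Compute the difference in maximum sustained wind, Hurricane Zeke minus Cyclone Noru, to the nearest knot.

Hurricane Zeke: ΔP = 32; V ≈ 5.9 × 32^0.619 ≈ 50.41 kt.
Cyclone Noru: ΔP = 32; V ≈ 6.1 × 32^0.625 ≈ 53.22 kt.
Difference ≈ 50.41 − 53.22 = -2.81 → -3 kt.

-3 kt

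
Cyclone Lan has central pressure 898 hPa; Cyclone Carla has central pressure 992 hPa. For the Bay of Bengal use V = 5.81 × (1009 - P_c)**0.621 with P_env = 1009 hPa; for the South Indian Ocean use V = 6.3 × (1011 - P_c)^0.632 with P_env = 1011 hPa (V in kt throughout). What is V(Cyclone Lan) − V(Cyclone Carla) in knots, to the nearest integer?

Cyclone Lan: ΔP = 111; V ≈ 5.81 × 111^0.621 ≈ 108.22 kt.
Cyclone Carla: ΔP = 19; V ≈ 6.3 × 19^0.632 ≈ 40.51 kt.
Difference ≈ 108.22 − 40.51 = 67.71 → 68 kt.

68 kt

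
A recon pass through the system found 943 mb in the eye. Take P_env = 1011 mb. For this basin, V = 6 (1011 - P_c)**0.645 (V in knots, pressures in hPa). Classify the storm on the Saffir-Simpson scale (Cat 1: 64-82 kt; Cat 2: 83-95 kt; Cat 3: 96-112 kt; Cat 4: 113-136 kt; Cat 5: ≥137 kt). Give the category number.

2

ΔP = 1011 − 943 = 68 mb.
V ≈ 6 × 68^0.645 = 6 × 15.20 ≈ 91 kt.
91 kt falls in the Category 2 band.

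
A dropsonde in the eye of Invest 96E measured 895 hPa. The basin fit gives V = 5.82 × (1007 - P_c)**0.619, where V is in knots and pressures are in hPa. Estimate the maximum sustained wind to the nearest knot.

ΔP = 1007 − 895 = 112 hPa.
112^0.619 ≈ 18.555.
V ≈ 5.82 × 18.555 ≈ 108.0 kt.

108 kt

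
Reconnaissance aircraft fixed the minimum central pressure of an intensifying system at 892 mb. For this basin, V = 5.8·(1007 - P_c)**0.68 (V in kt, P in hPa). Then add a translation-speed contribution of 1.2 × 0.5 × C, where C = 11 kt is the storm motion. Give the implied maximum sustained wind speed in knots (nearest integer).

ΔP = 1007 − 892 = 115 mb.
115^0.68 ≈ 25.193.
V ≈ 5.8 × 25.193 ≈ 146.1 kt.
Translation term: 1.2 × 0.5 × 11 = 6.6 kt.
Corrected V ≈ 152.7 kt → 153 kt.

153 kt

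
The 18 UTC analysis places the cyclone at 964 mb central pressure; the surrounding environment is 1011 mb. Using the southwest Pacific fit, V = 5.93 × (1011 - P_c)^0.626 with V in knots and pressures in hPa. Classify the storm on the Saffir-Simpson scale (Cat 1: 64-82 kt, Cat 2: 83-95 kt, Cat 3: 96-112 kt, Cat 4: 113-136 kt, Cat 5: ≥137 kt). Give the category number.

ΔP = 1011 − 964 = 47 mb.
V ≈ 5.93 × 47^0.626 = 5.93 × 11.14 ≈ 66 kt.
66 kt falls in the Category 1 band.

1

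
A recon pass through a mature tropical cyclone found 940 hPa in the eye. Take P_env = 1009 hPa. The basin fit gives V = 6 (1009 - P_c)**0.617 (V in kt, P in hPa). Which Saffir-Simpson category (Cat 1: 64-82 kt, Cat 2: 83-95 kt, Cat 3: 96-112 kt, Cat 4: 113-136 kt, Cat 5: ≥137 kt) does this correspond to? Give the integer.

1

ΔP = 1009 − 940 = 69 hPa.
V ≈ 6 × 69^0.617 = 6 × 13.63 ≈ 82 kt.
82 kt falls in the Category 1 band.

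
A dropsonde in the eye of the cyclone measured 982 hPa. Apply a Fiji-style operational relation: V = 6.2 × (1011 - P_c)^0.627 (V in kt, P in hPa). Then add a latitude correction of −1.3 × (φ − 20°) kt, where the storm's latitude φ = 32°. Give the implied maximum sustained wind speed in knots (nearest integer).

36 kt

ΔP = 1011 − 982 = 29 hPa.
29^0.627 ≈ 8.259.
V ≈ 6.2 × 8.259 ≈ 51.2 kt.
Latitude correction: −1.3 × (32 − 20) = -15.6 kt.
Corrected V ≈ 35.6 kt → 36 kt.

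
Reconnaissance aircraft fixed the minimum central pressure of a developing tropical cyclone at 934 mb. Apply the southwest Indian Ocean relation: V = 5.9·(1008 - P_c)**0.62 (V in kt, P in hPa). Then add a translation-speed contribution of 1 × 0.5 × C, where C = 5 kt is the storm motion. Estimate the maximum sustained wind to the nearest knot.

88 kt

ΔP = 1008 − 934 = 74 mb.
74^0.62 ≈ 14.419.
V ≈ 5.9 × 14.419 ≈ 85.1 kt.
Translation term: 1 × 0.5 × 5 = 2.5 kt.
Corrected V ≈ 87.6 kt → 88 kt.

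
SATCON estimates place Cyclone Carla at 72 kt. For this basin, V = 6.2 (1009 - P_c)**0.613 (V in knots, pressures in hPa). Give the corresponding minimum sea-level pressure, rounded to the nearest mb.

954 mb

ΔP = (V / 6.2)^(1/0.613) = (72/6.2)^1.631.
72/6.2 = 11.613; 11.613^1.631 ≈ 54.61 mb.
P_c = 1009 − 54.61 = 954.39 ≈ 954 mb.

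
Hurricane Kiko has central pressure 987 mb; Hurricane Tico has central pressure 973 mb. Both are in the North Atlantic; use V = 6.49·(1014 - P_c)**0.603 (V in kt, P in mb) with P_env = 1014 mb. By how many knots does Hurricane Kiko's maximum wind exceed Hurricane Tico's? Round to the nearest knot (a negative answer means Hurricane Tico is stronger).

-14 kt

Hurricane Kiko: ΔP = 27; V ≈ 6.49 × 27^0.603 ≈ 47.35 kt.
Hurricane Tico: ΔP = 41; V ≈ 6.49 × 41^0.603 ≈ 60.92 kt.
Difference ≈ 47.35 − 60.92 = -13.57 → -14 kt.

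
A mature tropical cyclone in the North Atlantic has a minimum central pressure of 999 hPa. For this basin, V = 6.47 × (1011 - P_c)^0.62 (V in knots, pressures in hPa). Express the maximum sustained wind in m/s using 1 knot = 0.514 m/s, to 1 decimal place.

15.5 m/s

ΔP = 1011 − 999 = 12 hPa.
V ≈ 6.47 × 12^0.62 = 6.47 × 4.668 ≈ 30.199 kt.
30.199 × 0.514 ≈ 15.52 m/s → 15.5 m/s.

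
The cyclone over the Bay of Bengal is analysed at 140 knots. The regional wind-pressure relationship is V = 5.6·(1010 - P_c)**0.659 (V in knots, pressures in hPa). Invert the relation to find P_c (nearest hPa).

ΔP = (V / 5.6)^(1/0.659) = (140/5.6)^1.517.
140/5.6 = 25.000; 25.000^1.517 ≈ 132.22 hPa.
P_c = 1010 − 132.22 = 877.78 ≈ 878 hPa.

878 hPa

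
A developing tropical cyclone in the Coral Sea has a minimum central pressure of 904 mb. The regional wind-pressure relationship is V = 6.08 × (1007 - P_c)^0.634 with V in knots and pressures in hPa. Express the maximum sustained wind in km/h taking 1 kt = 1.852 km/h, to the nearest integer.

ΔP = 1007 − 904 = 103 mb.
V ≈ 6.08 × 103^0.634 = 6.08 × 18.886 ≈ 114.827 kt.
114.827 × 1.852 ≈ 212.66 km/h → 213 km/h.

213 km/h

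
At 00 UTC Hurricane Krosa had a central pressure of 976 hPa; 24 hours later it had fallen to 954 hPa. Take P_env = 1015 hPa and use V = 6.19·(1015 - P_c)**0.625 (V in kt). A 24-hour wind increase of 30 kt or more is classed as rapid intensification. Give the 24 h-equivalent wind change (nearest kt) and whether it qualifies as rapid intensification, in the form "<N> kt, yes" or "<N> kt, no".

V₁: ΔP = 39, V ≈ 6.19 × 39^0.625 ≈ 61.11 kt.
V₂: ΔP = 61, V ≈ 6.19 × 61^0.625 ≈ 80.82 kt.
ΔV over 24 h = 19.71 kt → 24 h equivalent = 19.71 × 24/24 ≈ 19.71 kt.
20 kt < 30 kt ⇒ not rapid intensification.

20 kt, no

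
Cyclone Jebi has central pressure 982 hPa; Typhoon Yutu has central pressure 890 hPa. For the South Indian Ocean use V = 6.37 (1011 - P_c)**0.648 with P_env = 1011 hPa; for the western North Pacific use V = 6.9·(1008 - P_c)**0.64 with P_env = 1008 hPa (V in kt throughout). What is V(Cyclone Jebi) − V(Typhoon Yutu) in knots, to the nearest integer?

-90 kt

Cyclone Jebi: ΔP = 29; V ≈ 6.37 × 29^0.648 ≈ 56.46 kt.
Typhoon Yutu: ΔP = 118; V ≈ 6.9 × 118^0.64 ≈ 146.17 kt.
Difference ≈ 56.46 − 146.17 = -89.71 → -90 kt.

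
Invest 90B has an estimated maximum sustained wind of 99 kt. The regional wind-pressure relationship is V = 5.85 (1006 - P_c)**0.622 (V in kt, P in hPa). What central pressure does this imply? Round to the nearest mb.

912 mb

ΔP = (V / 5.85)^(1/0.622) = (99/5.85)^1.608.
99/5.85 = 16.923; 16.923^1.608 ≈ 94.42 mb.
P_c = 1006 − 94.42 = 911.58 ≈ 912 mb.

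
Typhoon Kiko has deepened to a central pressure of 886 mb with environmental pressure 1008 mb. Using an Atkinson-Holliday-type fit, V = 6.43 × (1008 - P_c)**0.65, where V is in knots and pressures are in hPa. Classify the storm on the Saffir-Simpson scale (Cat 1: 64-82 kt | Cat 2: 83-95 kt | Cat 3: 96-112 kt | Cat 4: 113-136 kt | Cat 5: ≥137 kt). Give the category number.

5

ΔP = 1008 − 886 = 122 mb.
V ≈ 6.43 × 122^0.65 = 6.43 × 22.71 ≈ 146 kt.
146 kt falls in the Category 5 band.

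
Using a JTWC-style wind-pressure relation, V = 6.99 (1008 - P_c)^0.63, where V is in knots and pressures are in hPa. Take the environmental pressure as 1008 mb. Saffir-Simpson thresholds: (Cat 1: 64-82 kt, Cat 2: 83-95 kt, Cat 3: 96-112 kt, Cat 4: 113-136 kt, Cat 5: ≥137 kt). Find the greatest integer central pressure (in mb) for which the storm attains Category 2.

Category 2 begins at V = 83 kt.
Required ΔP = (83/6.99)^(1/0.63) = 11.874^1.587 ≈ 50.78 mb.
P_c ≤ 1008 − 50.78 = 957.22, so the highest integer P_c is 957 mb.

957 mb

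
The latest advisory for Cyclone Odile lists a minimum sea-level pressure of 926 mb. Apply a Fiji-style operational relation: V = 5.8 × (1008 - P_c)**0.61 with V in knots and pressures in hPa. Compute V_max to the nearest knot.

85 kt

ΔP = 1008 − 926 = 82 mb.
82^0.61 ≈ 14.704.
V ≈ 5.8 × 14.704 ≈ 85.3 kt.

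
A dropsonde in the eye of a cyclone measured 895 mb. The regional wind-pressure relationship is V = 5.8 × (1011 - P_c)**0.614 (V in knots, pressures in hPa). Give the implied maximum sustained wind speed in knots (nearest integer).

107 kt

ΔP = 1011 − 895 = 116 mb.
116^0.614 ≈ 18.517.
V ≈ 5.8 × 18.517 ≈ 107.4 kt.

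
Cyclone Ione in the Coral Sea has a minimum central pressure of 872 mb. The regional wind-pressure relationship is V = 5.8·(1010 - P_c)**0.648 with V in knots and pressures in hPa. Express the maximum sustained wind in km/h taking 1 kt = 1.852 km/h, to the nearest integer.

262 km/h

ΔP = 1010 − 872 = 138 mb.
V ≈ 5.8 × 138^0.648 = 5.8 × 24.358 ≈ 141.276 kt.
141.276 × 1.852 ≈ 261.64 km/h → 262 km/h.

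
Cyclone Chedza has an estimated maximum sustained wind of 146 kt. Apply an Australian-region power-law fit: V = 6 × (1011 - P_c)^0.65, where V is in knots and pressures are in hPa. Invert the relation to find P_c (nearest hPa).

ΔP = (V / 6)^(1/0.65) = (146/6)^1.538.
146/6 = 24.333; 24.333^1.538 ≈ 135.71 hPa.
P_c = 1011 − 135.71 = 875.29 ≈ 875 hPa.

875 hPa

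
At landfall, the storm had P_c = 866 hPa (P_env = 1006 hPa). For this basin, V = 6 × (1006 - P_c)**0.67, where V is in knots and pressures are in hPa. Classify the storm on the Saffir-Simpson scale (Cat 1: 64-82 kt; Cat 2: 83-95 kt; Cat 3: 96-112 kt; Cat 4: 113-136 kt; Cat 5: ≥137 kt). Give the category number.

ΔP = 1006 − 866 = 140 hPa.
V ≈ 6 × 140^0.67 = 6 × 27.41 ≈ 164 kt.
164 kt falls in the Category 5 band.

5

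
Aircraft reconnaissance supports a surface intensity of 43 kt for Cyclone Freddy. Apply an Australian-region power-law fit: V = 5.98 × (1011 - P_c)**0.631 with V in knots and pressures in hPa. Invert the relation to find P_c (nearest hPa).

ΔP = (V / 5.98)^(1/0.631) = (43/5.98)^1.585.
43/5.98 = 7.191; 7.191^1.585 ≈ 22.79 hPa.
P_c = 1011 − 22.79 = 988.21 ≈ 988 hPa.

988 hPa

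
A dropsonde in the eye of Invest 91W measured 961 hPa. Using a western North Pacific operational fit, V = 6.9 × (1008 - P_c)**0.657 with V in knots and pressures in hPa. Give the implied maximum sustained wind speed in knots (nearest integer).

87 kt

ΔP = 1008 − 961 = 47 hPa.
47^0.657 ≈ 12.548.
V ≈ 6.9 × 12.548 ≈ 86.6 kt.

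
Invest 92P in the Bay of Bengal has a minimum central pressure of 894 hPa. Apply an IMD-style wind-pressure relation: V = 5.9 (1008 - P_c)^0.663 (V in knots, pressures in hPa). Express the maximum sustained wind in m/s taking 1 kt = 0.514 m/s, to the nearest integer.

ΔP = 1008 − 894 = 114 hPa.
V ≈ 5.9 × 114^0.663 = 5.9 × 23.106 ≈ 136.326 kt.
136.326 × 0.514 ≈ 70.07 m/s → 70 m/s.

70 m/s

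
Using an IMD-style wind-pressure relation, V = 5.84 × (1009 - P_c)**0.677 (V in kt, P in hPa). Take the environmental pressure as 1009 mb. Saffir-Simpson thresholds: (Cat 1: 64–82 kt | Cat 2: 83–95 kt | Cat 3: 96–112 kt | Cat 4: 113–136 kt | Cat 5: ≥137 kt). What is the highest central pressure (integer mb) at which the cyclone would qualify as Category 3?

Category 3 begins at V = 96 kt.
Required ΔP = (96/5.84)^(1/0.677) = 16.438^1.477 ≈ 62.51 mb.
P_c ≤ 1009 − 62.51 = 946.49, so the highest integer P_c is 946 mb.

946 mb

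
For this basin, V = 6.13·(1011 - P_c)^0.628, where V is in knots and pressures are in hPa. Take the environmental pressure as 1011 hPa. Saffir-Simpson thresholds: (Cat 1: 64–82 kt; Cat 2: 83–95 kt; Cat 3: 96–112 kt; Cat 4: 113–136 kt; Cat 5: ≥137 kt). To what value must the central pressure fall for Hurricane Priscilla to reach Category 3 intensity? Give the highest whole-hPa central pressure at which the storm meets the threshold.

931 hPa

Category 3 begins at V = 96 kt.
Required ΔP = (96/6.13)^(1/0.628) = 15.661^1.592 ≈ 79.90 hPa.
P_c ≤ 1011 − 79.90 = 931.10, so the highest integer P_c is 931 hPa.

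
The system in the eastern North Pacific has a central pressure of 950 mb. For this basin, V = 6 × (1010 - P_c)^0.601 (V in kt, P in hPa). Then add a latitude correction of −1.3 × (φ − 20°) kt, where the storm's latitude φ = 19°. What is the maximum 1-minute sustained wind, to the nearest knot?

72 kt

ΔP = 1010 − 950 = 60 mb.
60^0.601 ≈ 11.713.
V ≈ 6 × 11.713 ≈ 70.3 kt.
Latitude correction: −1.3 × (19 − 20) = 1.3 kt.
Corrected V ≈ 71.6 kt → 72 kt.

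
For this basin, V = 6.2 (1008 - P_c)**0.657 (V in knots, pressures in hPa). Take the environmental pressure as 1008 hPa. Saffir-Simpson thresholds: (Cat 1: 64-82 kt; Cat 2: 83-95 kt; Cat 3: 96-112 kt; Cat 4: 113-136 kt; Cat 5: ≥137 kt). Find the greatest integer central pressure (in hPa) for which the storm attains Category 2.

956 hPa

Category 2 begins at V = 83 kt.
Required ΔP = (83/6.2)^(1/0.657) = 13.387^1.522 ≈ 51.87 hPa.
P_c ≤ 1008 − 51.87 = 956.13, so the highest integer P_c is 956 hPa.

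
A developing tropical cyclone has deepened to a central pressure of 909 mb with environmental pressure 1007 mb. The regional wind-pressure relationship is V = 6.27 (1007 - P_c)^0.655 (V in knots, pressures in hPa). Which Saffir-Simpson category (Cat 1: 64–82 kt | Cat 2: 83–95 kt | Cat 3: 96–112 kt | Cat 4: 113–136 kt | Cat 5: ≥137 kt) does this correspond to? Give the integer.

ΔP = 1007 − 909 = 98 mb.
V ≈ 6.27 × 98^0.655 = 6.27 × 20.15 ≈ 126 kt.
126 kt falls in the Category 4 band.

4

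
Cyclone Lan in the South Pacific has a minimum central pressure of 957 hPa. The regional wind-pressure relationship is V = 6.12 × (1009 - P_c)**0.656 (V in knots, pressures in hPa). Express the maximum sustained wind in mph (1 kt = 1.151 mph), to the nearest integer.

ΔP = 1009 − 957 = 52 hPa.
V ≈ 6.12 × 52^0.656 = 6.12 × 13.357 ≈ 81.743 kt.
81.743 × 1.151 ≈ 94.09 mph → 94 mph.

94 mph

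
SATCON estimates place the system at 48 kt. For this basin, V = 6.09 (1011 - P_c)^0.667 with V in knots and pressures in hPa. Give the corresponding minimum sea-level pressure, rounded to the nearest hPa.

ΔP = (V / 6.09)^(1/0.667) = (48/6.09)^1.499.
48/6.09 = 7.882; 7.882^1.499 ≈ 22.09 hPa.
P_c = 1011 − 22.09 = 988.91 ≈ 989 hPa.

989 hPa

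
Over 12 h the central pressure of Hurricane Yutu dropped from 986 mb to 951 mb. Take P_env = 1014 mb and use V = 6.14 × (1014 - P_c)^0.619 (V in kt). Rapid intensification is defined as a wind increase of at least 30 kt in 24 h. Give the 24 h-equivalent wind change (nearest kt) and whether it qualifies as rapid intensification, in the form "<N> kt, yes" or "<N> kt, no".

63 kt, yes

V₁: ΔP = 28, V ≈ 6.14 × 28^0.619 ≈ 48.30 kt.
V₂: ΔP = 63, V ≈ 6.14 × 63^0.619 ≈ 79.79 kt.
ΔV over 12 h = 31.49 kt → 24 h equivalent = 31.49 × 24/12 ≈ 62.98 kt.
63 kt ≥ 30 kt ⇒ rapid intensification.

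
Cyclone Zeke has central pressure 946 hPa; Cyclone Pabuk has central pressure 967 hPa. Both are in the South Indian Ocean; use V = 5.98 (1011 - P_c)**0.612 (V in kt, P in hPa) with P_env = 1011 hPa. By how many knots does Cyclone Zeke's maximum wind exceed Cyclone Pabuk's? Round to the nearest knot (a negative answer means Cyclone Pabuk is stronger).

Cyclone Zeke: ΔP = 65; V ≈ 5.98 × 65^0.612 ≈ 76.95 kt.
Cyclone Pabuk: ΔP = 44; V ≈ 5.98 × 44^0.612 ≈ 60.60 kt.
Difference ≈ 76.95 − 60.60 = 16.35 → 16 kt.

16 kt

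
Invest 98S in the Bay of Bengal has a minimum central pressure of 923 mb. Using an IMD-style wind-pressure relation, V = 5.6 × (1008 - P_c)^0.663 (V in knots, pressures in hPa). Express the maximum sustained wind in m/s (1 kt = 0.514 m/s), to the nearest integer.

ΔP = 1008 − 923 = 85 mb.
V ≈ 5.6 × 85^0.663 = 5.6 × 19.020 ≈ 106.511 kt.
106.511 × 0.514 ≈ 54.75 m/s → 55 m/s.

55 m/s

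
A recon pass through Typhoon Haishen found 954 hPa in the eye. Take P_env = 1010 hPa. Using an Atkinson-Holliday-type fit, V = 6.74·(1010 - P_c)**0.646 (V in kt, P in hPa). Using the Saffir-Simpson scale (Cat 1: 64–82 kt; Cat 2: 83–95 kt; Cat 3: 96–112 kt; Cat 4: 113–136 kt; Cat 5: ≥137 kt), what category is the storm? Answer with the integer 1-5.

2

ΔP = 1010 − 954 = 56 hPa.
V ≈ 6.74 × 56^0.646 = 6.74 × 13.47 ≈ 91 kt.
91 kt falls in the Category 2 band.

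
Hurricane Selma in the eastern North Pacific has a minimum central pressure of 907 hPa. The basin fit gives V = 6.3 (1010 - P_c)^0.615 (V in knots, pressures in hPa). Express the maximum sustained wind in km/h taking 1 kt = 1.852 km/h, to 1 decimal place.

ΔP = 1010 − 907 = 103 hPa.
V ≈ 6.3 × 103^0.615 = 6.3 × 17.294 ≈ 108.952 kt.
108.952 × 1.852 ≈ 201.78 km/h → 201.8 km/h.

201.8 km/h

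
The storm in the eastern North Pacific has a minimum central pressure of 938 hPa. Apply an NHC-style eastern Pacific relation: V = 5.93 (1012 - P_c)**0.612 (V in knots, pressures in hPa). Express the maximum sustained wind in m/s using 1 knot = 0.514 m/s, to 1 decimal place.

ΔP = 1012 − 938 = 74 hPa.
V ≈ 5.93 × 74^0.612 = 5.93 × 13.931 ≈ 82.608 kt.
82.608 × 0.514 ≈ 42.46 m/s → 42.5 m/s.

42.5 m/s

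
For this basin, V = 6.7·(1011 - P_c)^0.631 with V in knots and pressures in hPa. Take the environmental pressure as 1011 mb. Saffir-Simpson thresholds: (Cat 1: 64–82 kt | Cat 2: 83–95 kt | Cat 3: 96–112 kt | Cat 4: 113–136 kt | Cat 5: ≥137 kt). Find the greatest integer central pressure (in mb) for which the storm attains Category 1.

975 mb

Category 1 begins at V = 64 kt.
Required ΔP = (64/6.7)^(1/0.631) = 9.552^1.585 ≈ 35.75 mb.
P_c ≤ 1011 − 35.75 = 975.25, so the highest integer P_c is 975 mb.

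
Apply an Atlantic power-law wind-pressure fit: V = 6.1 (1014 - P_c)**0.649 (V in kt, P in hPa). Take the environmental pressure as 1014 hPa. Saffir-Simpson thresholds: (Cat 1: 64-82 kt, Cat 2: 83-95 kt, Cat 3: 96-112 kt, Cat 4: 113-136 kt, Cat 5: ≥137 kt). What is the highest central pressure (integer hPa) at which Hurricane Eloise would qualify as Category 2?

958 hPa

Category 2 begins at V = 83 kt.
Required ΔP = (83/6.1)^(1/0.649) = 13.607^1.541 ≈ 55.84 hPa.
P_c ≤ 1014 − 55.84 = 958.16, so the highest integer P_c is 958 hPa.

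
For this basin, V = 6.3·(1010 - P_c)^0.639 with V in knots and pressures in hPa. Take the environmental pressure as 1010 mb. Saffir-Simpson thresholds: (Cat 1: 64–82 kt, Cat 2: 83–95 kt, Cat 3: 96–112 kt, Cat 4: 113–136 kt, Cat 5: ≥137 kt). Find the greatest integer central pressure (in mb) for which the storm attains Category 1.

Category 1 begins at V = 64 kt.
Required ΔP = (64/6.3)^(1/0.639) = 10.159^1.565 ≈ 37.64 mb.
P_c ≤ 1010 − 37.64 = 972.36, so the highest integer P_c is 972 mb.

972 mb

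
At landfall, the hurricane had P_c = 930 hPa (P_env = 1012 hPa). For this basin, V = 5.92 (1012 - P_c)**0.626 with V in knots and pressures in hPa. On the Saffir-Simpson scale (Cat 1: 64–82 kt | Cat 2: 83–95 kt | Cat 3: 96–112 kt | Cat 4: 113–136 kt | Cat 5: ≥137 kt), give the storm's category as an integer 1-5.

ΔP = 1012 − 930 = 82 hPa.
V ≈ 5.92 × 82^0.626 = 5.92 × 15.78 ≈ 93 kt.
93 kt falls in the Category 2 band.

2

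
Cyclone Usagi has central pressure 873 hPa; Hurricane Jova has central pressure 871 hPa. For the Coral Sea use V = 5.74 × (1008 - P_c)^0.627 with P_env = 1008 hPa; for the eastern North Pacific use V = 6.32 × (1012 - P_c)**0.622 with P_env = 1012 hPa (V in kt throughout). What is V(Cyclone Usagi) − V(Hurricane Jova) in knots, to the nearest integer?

Cyclone Usagi: ΔP = 135; V ≈ 5.74 × 135^0.627 ≈ 124.35 kt.
Hurricane Jova: ΔP = 141; V ≈ 6.32 × 141^0.622 ≈ 137.26 kt.
Difference ≈ 124.35 − 137.26 = -12.91 → -13 kt.

-13 kt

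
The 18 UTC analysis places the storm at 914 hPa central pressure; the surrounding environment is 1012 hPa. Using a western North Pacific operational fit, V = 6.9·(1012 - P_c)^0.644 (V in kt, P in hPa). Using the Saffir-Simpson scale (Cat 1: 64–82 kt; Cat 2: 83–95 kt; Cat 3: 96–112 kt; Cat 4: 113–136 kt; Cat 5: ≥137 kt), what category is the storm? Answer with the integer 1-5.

4

ΔP = 1012 − 914 = 98 hPa.
V ≈ 6.9 × 98^0.644 = 6.9 × 19.16 ≈ 132 kt.
132 kt falls in the Category 4 band.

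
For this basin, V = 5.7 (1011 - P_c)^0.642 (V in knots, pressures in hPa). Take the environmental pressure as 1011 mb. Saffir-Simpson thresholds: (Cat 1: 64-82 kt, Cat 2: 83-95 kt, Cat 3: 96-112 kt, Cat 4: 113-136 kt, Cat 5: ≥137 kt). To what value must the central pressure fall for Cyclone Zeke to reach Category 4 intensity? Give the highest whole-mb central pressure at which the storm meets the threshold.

906 mb

Category 4 begins at V = 113 kt.
Required ΔP = (113/5.7)^(1/0.642) = 19.825^1.558 ≈ 104.85 mb.
P_c ≤ 1011 − 104.85 = 906.15, so the highest integer P_c is 906 mb.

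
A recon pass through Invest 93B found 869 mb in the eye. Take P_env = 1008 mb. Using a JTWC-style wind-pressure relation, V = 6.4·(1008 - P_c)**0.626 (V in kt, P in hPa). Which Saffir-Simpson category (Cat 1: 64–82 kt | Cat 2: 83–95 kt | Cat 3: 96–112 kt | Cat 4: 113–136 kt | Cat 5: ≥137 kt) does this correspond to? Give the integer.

ΔP = 1008 − 869 = 139 mb.
V ≈ 6.4 × 139^0.626 = 6.4 × 21.95 ≈ 141 kt.
141 kt falls in the Category 5 band.

5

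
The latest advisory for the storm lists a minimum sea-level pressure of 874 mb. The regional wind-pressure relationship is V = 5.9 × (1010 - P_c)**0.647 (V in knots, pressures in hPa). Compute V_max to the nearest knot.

142 kt

ΔP = 1010 − 874 = 136 mb.
136^0.647 ≈ 24.010.
V ≈ 5.9 × 24.010 ≈ 141.7 kt.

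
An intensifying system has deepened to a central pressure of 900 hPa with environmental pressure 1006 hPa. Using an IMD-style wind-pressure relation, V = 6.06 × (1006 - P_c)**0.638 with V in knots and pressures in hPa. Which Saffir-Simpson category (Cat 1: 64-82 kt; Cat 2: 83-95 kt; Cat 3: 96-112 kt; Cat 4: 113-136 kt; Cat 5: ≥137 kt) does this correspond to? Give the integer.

ΔP = 1006 − 900 = 106 hPa.
V ≈ 6.06 × 106^0.638 = 6.06 × 19.59 ≈ 119 kt.
119 kt falls in the Category 4 band.

4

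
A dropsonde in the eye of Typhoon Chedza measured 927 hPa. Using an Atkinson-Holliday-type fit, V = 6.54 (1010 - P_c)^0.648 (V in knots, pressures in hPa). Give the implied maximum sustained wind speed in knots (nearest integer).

115 kt

ΔP = 1010 − 927 = 83 hPa.
83^0.648 ≈ 17.521.
V ≈ 6.54 × 17.521 ≈ 114.6 kt.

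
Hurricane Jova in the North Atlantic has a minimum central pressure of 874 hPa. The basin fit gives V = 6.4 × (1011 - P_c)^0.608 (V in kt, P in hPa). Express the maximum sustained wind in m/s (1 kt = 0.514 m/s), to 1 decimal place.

65.5 m/s

ΔP = 1011 − 874 = 137 hPa.
V ≈ 6.4 × 137^0.608 = 6.4 × 19.913 ≈ 127.440 kt.
127.440 × 0.514 ≈ 65.50 m/s → 65.5 m/s.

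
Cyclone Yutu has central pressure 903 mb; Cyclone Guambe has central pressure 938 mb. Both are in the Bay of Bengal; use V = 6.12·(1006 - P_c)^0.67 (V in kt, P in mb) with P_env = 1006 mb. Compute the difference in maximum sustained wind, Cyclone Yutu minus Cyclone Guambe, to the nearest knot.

Cyclone Yutu: ΔP = 103; V ≈ 6.12 × 103^0.67 ≈ 136.57 kt.
Cyclone Guambe: ΔP = 68; V ≈ 6.12 × 68^0.67 ≈ 103.40 kt.
Difference ≈ 136.57 − 103.40 = 33.17 → 33 kt.

33 kt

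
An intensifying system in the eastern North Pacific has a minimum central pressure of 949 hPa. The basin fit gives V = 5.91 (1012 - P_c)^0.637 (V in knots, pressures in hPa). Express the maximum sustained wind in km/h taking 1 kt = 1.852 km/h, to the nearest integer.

ΔP = 1012 − 949 = 63 hPa.
V ≈ 5.91 × 63^0.637 = 5.91 × 14.002 ≈ 82.750 kt.
82.750 × 1.852 ≈ 153.25 km/h → 153 km/h.

153 km/h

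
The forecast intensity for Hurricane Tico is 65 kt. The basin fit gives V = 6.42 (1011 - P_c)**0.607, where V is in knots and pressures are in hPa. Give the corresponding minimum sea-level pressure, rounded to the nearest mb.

966 mb

ΔP = (V / 6.42)^(1/0.607) = (65/6.42)^1.647.
65/6.42 = 10.125; 10.125^1.647 ≈ 45.32 mb.
P_c = 1011 − 45.32 = 965.68 ≈ 966 mb.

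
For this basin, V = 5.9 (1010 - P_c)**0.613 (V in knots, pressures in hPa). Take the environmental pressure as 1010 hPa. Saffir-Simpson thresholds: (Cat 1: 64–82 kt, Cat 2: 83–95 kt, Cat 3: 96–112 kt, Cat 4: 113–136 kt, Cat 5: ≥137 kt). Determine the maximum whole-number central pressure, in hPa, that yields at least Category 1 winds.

961 hPa

Category 1 begins at V = 64 kt.
Required ΔP = (64/5.9)^(1/0.613) = 10.847^1.631 ≈ 48.86 hPa.
P_c ≤ 1010 − 48.86 = 961.14, so the highest integer P_c is 961 hPa.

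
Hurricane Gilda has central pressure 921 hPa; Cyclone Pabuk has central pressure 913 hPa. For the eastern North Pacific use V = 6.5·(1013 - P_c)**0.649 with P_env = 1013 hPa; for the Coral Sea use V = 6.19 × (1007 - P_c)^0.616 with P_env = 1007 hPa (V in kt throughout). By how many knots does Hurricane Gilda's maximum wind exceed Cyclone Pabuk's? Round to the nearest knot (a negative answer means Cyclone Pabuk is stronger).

21 kt

Hurricane Gilda: ΔP = 92; V ≈ 6.5 × 92^0.649 ≈ 122.30 kt.
Cyclone Pabuk: ΔP = 94; V ≈ 6.19 × 94^0.616 ≈ 101.66 kt.
Difference ≈ 122.30 − 101.66 = 20.64 → 21 kt.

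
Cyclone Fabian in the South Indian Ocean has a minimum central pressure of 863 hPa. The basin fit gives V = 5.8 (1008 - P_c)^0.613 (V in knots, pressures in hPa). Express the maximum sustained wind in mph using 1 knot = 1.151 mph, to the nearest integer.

ΔP = 1008 − 863 = 145 hPa.
V ≈ 5.8 × 145^0.613 = 5.8 × 21.131 ≈ 122.559 kt.
122.559 × 1.151 ≈ 141.07 mph → 141 mph.

141 mph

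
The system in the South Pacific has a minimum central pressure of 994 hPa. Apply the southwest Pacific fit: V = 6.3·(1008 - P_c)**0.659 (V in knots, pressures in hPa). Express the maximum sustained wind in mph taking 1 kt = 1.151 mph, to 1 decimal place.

ΔP = 1008 − 994 = 14 hPa.
V ≈ 6.3 × 14^0.659 = 6.3 × 5.692 ≈ 35.862 kt.
35.862 × 1.151 ≈ 41.28 mph → 41.3 mph.

41.3 mph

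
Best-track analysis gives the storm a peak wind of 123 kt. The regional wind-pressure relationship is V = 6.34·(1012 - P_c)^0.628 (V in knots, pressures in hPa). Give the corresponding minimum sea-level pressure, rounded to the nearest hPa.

ΔP = (V / 6.34)^(1/0.628) = (123/6.34)^1.592.
123/6.34 = 19.401; 19.401^1.592 ≈ 112.37 hPa.
P_c = 1012 − 112.37 = 899.63 ≈ 900 hPa.

900 hPa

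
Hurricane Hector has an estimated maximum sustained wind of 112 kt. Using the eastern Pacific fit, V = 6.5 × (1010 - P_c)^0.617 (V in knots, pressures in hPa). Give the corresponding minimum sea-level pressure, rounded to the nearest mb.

909 mb

ΔP = (V / 6.5)^(1/0.617) = (112/6.5)^1.621.
112/6.5 = 17.231; 17.231^1.621 ≈ 100.86 mb.
P_c = 1010 − 100.86 = 909.14 ≈ 909 mb.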